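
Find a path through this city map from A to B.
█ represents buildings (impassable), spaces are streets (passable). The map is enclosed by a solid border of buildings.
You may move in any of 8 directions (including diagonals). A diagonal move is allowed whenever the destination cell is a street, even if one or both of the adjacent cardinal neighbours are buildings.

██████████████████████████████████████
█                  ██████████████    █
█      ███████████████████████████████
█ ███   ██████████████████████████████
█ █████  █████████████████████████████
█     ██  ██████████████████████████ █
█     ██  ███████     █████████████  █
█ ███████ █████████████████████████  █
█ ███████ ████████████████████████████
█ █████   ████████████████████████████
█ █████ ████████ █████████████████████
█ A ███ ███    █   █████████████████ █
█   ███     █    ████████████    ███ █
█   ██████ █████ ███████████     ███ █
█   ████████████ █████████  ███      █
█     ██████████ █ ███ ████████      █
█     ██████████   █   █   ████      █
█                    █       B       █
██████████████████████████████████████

Finding the shortest path from A to B:
Movement: 8-directional
Path length: 29 steps
Directions: down → down → down-right → down-right → down-right → down-right → right → right → right → right → right → right → right → right → right → right → right → right → right → right → up-right → right → down-right → right → right → right → right → right → right

Solution:

██████████████████████████████████████
█                  ██████████████    █
█      ███████████████████████████████
█ ███   ██████████████████████████████
█ █████  █████████████████████████████
█     ██  ██████████████████████████ █
█     ██  ███████     █████████████  █
█ ███████ █████████████████████████  █
█ ███████ ████████████████████████████
█ █████   ████████████████████████████
█ █████ ████████ █████████████████████
█ A ███ ███    █   █████████████████ █
█ ↓ ███     █    ████████████    ███ █
█ ↘ ██████ █████ ███████████     ███ █
█  ↘████████████ █████████  ███      █
█   ↘ ██████████ █ ███ ████████      █
█    ↘██████████   █ →↘█   ████      █
█     →→→→→→→→→→→→→→↗█ →→→→→→B       █
██████████████████████████████████████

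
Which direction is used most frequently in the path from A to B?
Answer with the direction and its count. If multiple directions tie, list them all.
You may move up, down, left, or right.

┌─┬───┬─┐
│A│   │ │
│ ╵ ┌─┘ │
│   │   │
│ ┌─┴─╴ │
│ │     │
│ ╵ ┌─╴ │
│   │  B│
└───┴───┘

Directions: down, down, down, right, up, right, right, down
Counts: {'down': 4, 'right': 3, 'up': 1}
Most common: down (4 times)

Solution:

┌─┬───┬─┐
│A│   │ │
│ ╵ ┌─┘ │
│↓  │   │
│ ┌─┴─╴ │
│↓│↱ → ↓│
│ ╵ ┌─╴ │
│↳ ↑│  B│
└───┴───┘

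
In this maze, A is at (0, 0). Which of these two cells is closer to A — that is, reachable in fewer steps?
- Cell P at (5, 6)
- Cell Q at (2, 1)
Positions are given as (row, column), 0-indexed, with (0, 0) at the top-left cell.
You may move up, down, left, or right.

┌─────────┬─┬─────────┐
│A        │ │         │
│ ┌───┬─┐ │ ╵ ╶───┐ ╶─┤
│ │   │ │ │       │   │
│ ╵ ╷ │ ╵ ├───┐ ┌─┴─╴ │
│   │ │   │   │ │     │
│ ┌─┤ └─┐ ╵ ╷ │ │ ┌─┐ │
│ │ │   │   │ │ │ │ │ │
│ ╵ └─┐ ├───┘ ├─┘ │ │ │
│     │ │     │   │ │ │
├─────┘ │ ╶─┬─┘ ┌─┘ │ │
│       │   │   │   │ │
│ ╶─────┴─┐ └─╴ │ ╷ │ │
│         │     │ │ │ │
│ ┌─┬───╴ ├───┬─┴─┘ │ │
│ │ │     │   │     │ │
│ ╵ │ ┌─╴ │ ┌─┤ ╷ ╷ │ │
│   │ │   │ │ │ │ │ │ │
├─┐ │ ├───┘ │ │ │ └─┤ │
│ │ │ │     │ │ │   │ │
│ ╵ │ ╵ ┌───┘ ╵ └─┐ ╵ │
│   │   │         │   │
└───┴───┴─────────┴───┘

Shortest path A → P at (5, 6): 21 steps
Shortest path A → Q at (2, 1): 3 steps

Q is closer (3 steps vs 21 steps).

Path to P:

┌─────────┬─┬─────────┐
│A → → → ↓│ │         │
│ ┌───┬─┐ │ ╵ ╶───┐ ╶─┤
│ │   │ │↓│       │   │
│ ╵ ╷ │ ╵ ├───┐ ┌─┴─╴ │
│   │ │  ↓│↱ ↓│ │     │
│ ┌─┤ └─┐ ╵ ╷ │ │ ┌─┐ │
│ │ │   │↳ ↑│↓│ │ │ │ │
│ ╵ └─┐ ├───┘ ├─┘ │ │ │
│     │ │↓ ← ↲│   │ │ │
├─────┘ │ ╶─┬─┘ ┌─┘ │ │
│       │↳ ↓│P ↰│   │ │
│ ╶─────┴─┐ └─╴ │ ╷ │ │
│         │↳ → ↑│ │ │ │
│ ┌─┬───╴ ├───┬─┴─┘ │ │
│ │ │     │   │     │ │
│ ╵ │ ┌─╴ │ ┌─┤ ╷ ╷ │ │
│   │ │   │ │ │ │ │ │ │
├─┐ │ ├───┘ │ │ │ └─┤ │
│ │ │ │     │ │ │   │ │
│ ╵ │ ╵ ┌───┘ ╵ └─┐ ╵ │
│   │   │         │   │
└───┴───┴─────────┴───┘

Path to Q:

┌─────────┬─┬─────────┐
│A        │ │         │
│ ┌───┬─┐ │ ╵ ╶───┐ ╶─┤
│↓│   │ │ │       │   │
│ ╵ ╷ │ ╵ ├───┐ ┌─┴─╴ │
│↳ Q│ │   │   │ │     │
│ ┌─┤ └─┐ ╵ ╷ │ │ ┌─┐ │
│ │ │   │   │ │ │ │ │ │
│ ╵ └─┐ ├───┘ ├─┘ │ │ │
│     │ │     │   │ │ │
├─────┘ │ ╶─┬─┘ ┌─┘ │ │
│       │   │   │   │ │
│ ╶─────┴─┐ └─╴ │ ╷ │ │
│         │     │ │ │ │
│ ┌─┬───╴ ├───┬─┴─┘ │ │
│ │ │     │   │     │ │
│ ╵ │ ┌─╴ │ ┌─┤ ╷ ╷ │ │
│   │ │   │ │ │ │ │ │ │
├─┐ │ ├───┘ │ │ │ └─┤ │
│ │ │ │     │ │ │   │ │
│ ╵ │ ╵ ┌───┘ ╵ └─┐ ╵ │
│   │   │         │   │
└───┴───┴─────────┴───┘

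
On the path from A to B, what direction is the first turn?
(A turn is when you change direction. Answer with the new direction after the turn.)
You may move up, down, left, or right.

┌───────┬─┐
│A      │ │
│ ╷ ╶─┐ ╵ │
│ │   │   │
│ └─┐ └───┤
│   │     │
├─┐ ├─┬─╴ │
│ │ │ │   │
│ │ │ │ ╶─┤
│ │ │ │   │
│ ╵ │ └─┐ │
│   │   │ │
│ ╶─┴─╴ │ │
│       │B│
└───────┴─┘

Directions: right, down, right, down, right, right, down, left, down, right, down, down
First turn direction: down

Solution:

┌───────┬─┐
│A ↓    │ │
│ ╷ ╶─┐ ╵ │
│ │↳ ↓│   │
│ └─┐ └───┤
│   │↳ → ↓│
├─┐ ├─┬─╴ │
│ │ │ │↓ ↲│
│ │ │ │ ╶─┤
│ │ │ │↳ ↓│
│ ╵ │ └─┐ │
│   │   │↓│
│ ╶─┴─╴ │ │
│       │B│
└───────┴─┘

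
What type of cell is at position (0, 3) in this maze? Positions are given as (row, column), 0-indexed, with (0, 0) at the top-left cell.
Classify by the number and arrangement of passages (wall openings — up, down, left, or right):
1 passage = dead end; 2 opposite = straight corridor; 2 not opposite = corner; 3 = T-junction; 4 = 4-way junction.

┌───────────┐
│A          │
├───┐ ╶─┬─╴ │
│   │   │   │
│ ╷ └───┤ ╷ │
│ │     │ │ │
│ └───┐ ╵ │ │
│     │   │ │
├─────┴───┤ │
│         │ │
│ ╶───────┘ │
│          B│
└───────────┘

Checking cell at (0, 3):
Number of passages: 2
Cell type: straight corridor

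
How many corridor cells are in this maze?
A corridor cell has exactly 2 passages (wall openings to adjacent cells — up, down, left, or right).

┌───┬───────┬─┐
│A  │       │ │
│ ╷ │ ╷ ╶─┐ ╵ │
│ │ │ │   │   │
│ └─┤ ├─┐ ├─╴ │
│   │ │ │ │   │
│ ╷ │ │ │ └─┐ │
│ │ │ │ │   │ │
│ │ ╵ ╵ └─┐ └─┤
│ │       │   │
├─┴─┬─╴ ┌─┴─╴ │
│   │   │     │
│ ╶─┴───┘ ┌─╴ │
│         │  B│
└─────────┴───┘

Counting cells with exactly 2 passages:
Total corridor cells: 32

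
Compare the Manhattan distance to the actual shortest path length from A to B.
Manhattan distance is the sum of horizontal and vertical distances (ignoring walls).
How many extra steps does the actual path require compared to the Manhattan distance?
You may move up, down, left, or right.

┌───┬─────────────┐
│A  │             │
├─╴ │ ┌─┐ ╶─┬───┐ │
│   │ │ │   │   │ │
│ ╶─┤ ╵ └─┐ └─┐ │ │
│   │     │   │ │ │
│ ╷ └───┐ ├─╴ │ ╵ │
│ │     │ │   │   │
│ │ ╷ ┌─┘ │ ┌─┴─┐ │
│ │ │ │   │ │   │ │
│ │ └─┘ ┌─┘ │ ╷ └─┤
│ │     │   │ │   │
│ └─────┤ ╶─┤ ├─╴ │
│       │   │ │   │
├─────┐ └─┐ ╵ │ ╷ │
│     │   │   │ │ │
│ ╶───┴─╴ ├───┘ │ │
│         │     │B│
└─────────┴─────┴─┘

Manhattan distance: |8 - 0| + |8 - 0| = 16
Actual path length: 42
Extra steps: 42 - 16 = 26

Solution:

┌───┬─────────────┐
│A ↓│↱ → ↓        │
├─╴ │ ┌─┐ ╶─┬───┐ │
│↓ ↲│↑│ │↳ ↓│   │ │
│ ╶─┤ ╵ └─┐ └─┐ │ │
│↳ ↓│↑ ← ↰│↳ ↓│ │ │
│ ╷ └───┐ ├─╴ │ ╵ │
│ │↓    │↑│↓ ↲│   │
│ │ ╷ ┌─┘ │ ┌─┴─┐ │
│ │↓│ │↱ ↑│↓│↱ ↓│ │
│ │ └─┘ ┌─┘ │ ╷ └─┤
│ │↳ → ↑│↓ ↲│↑│↳ ↓│
│ └─────┤ ╶─┤ ├─╴ │
│       │↳ ↓│↑│  ↓│
├─────┐ └─┐ ╵ │ ╷ │
│     │   │↳ ↑│ │↓│
│ ╶───┴─╴ ├───┘ │ │
│         │     │B│
└─────────┴─────┴─┘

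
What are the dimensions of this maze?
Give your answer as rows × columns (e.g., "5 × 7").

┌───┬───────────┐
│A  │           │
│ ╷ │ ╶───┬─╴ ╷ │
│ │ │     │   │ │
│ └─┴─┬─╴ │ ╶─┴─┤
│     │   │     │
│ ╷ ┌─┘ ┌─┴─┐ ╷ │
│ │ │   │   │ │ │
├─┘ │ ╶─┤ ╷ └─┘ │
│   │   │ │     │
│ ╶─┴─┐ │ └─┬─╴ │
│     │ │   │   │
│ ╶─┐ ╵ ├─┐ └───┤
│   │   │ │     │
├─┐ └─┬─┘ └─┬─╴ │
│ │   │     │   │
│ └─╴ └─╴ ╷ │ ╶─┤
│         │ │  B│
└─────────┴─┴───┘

Counting the maze dimensions:
Rows (vertical): 9
Columns (horizontal): 8
Dimensions: 9 × 8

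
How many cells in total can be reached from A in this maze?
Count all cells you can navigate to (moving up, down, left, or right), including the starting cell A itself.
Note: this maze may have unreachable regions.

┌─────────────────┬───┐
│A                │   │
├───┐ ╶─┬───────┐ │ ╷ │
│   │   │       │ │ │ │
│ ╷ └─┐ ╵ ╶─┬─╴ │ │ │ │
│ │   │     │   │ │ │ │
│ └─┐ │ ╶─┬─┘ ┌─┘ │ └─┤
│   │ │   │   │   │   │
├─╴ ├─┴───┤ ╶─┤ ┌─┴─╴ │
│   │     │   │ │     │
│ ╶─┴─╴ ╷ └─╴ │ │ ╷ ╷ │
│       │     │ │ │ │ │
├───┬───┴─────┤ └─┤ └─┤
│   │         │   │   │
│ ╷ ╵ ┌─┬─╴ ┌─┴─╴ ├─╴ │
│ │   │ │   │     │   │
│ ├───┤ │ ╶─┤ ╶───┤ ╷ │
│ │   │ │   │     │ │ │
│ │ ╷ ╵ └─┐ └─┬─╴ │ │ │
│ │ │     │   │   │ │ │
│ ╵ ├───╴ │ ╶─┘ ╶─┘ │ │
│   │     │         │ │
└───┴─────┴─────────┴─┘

Using BFS/flood-fill to find all reachable cells from A:
Maze size: 11 × 11 = 121 total cells
All cells are reachable — the maze is fully connected.
Reachable cells: 121

Reachable region (· marks reachable cells):

┌─────────────────┬───┐
│A · · · · · · · ·│· ·│
├───┐ ╶─┬───────┐ │ ╷ │
│· ·│· ·│· · · ·│·│·│·│
│ ╷ └─┐ ╵ ╶─┬─╴ │ │ │ │
│·│· ·│· · ·│· ·│·│·│·│
│ └─┐ │ ╶─┬─┘ ┌─┘ │ └─┤
│· ·│·│· ·│· ·│· ·│· ·│
├─╴ ├─┴───┤ ╶─┤ ┌─┴─╴ │
│· ·│· · ·│· ·│·│· · ·│
│ ╶─┴─╴ ╷ └─╴ │ │ ╷ ╷ │
│· · · ·│· · ·│·│·│·│·│
├───┬───┴─────┤ └─┤ └─┤
│· ·│· · · · ·│· ·│· ·│
│ ╷ ╵ ┌─┬─╴ ┌─┴─╴ ├─╴ │
│·│· ·│·│· ·│· · ·│· ·│
│ ├───┤ │ ╶─┤ ╶───┤ ╷ │
│·│· ·│·│· ·│· · ·│·│·│
│ │ ╷ ╵ └─┐ └─┬─╴ │ │ │
│·│·│· · ·│· ·│· ·│·│·│
│ ╵ ├───╴ │ ╶─┘ ╶─┘ │ │
│· ·│· · ·│· · · · ·│·│
└───┴─────┴─────────┴─┘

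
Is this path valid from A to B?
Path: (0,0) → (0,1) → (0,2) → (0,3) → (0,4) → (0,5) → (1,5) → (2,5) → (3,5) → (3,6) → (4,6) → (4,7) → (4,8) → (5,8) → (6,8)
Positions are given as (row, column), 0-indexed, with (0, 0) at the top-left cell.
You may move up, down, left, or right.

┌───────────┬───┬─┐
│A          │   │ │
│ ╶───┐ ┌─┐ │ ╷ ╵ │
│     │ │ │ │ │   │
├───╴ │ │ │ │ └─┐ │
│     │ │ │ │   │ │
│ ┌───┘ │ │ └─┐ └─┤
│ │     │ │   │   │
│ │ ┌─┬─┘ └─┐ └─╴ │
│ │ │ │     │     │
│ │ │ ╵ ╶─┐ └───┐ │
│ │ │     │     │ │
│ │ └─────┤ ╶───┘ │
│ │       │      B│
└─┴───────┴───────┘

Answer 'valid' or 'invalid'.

Checking path validity:
Result: All consecutive moves are passable.

valid

Correct solution:

┌───────────┬───┬─┐
│A → → → → ↓│   │ │
│ ╶───┐ ┌─┐ │ ╷ ╵ │
│     │ │ │↓│ │   │
├───╴ │ │ │ │ └─┐ │
│     │ │ │↓│   │ │
│ ┌───┘ │ │ └─┐ └─┤
│ │     │ │↳ ↓│   │
│ │ ┌─┬─┘ └─┐ └─╴ │
│ │ │ │     │↳ → ↓│
│ │ │ ╵ ╶─┐ └───┐ │
│ │ │     │     │↓│
│ │ └─────┤ ╶───┘ │
│ │       │      B│
└─┴───────┴───────┘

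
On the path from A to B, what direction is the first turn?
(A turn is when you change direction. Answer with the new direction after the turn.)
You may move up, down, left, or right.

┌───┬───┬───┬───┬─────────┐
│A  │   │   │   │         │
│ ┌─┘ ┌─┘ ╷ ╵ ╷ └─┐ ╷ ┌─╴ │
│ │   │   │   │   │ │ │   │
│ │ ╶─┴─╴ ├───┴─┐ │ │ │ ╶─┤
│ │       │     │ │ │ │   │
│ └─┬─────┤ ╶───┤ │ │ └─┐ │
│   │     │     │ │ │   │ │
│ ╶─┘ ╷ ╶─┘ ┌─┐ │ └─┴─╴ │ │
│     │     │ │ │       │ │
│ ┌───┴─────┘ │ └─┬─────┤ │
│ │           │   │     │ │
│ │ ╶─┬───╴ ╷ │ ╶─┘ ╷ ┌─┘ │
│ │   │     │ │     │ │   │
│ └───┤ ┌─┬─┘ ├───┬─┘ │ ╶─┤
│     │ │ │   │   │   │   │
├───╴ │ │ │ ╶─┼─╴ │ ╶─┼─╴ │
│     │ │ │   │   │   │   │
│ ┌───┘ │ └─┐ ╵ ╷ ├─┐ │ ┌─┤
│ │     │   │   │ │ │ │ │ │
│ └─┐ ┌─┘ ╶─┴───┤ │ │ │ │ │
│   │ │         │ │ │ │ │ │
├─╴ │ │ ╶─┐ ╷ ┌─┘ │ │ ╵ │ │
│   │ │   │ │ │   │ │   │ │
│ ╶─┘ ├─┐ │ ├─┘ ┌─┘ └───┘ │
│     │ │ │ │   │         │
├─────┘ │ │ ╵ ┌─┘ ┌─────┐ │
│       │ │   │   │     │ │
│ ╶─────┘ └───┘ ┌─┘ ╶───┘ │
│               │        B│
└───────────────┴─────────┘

Directions: down, down, down, down, down, down, down, right, right, down, left, left, down, down, right, down, left, down, right, right, up, up, up, right, up, up, up, right, right, up, right, down, down, left, down, right, down, right, up, right, down, down, down, left, down, left, down, left, up, up, up, left, left, down, right, down, down, down, right, right, right, up, right, up, right, right, right, right, down, down
First turn direction: right

Solution:

┌───┬───┬───┬───┬─────────┐
│A  │   │   │   │         │
│ ┌─┘ ┌─┘ ╷ ╵ ╷ └─┐ ╷ ┌─╴ │
│↓│   │   │   │   │ │ │   │
│ │ ╶─┴─╴ ├───┴─┐ │ │ │ ╶─┤
│↓│       │     │ │ │ │   │
│ └─┬─────┤ ╶───┤ │ │ └─┐ │
│↓  │     │     │ │ │   │ │
│ ╶─┘ ╷ ╶─┘ ┌─┐ │ └─┴─╴ │ │
│↓    │     │ │ │       │ │
│ ┌───┴─────┘ │ └─┬─────┤ │
│↓│        ↱ ↓│   │     │ │
│ │ ╶─┬───╴ ╷ │ ╶─┘ ╷ ┌─┘ │
│↓│   │↱ → ↑│↓│     │ │   │
│ └───┤ ┌─┬─┘ ├───┬─┘ │ ╶─┤
│↳ → ↓│↑│ │↓ ↲│   │   │   │
├───╴ │ │ │ ╶─┼─╴ │ ╶─┼─╴ │
│↓ ← ↲│↑│ │↳ ↓│↱ ↓│   │   │
│ ┌───┘ │ └─┐ ╵ ╷ ├─┐ │ ┌─┤
│↓│  ↱ ↑│   │↳ ↑│↓│ │ │ │ │
│ └─┐ ┌─┘ ╶─┴───┤ │ │ │ │ │
│↳ ↓│↑│↓ ← ↰    │↓│ │ │ │ │
├─╴ │ │ ╶─┐ ╷ ┌─┘ │ │ ╵ │ │
│↓ ↲│↑│↳ ↓│↑│ │↓ ↲│ │   │ │
│ ╶─┘ ├─┐ │ ├─┘ ┌─┘ └───┘ │
│↳ → ↑│ │↓│↑│↓ ↲│↱ → → → ↓│
├─────┘ │ │ ╵ ┌─┘ ┌─────┐ │
│       │↓│↑ ↲│↱ ↑│     │↓│
│ ╶─────┘ └───┘ ┌─┘ ╶───┘ │
│        ↳ → → ↑│        B│
└───────────────┴─────────┘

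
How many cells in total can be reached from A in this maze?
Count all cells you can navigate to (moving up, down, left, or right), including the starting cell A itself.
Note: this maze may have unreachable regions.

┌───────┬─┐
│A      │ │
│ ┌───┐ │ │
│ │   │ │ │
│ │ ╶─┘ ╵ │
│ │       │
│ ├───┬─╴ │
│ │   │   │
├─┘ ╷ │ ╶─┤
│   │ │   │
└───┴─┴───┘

Using BFS/flood-fill to find all reachable cells from A:
Maze size: 5 × 5 = 25 total cells
5 cell(s) are walled off and cannot be reached from A.
Reachable cells: 20

Reachable region (· marks reachable cells):

┌───────┬─┐
│A · · ·│·│
│ ┌───┐ │ │
│·│· ·│·│·│
│ │ ╶─┘ ╵ │
│·│· · · ·│
│ ├───┬─╴ │
│·│   │· ·│
├─┘ ╷ │ ╶─┤
│   │ │· ·│
└───┴─┴───┘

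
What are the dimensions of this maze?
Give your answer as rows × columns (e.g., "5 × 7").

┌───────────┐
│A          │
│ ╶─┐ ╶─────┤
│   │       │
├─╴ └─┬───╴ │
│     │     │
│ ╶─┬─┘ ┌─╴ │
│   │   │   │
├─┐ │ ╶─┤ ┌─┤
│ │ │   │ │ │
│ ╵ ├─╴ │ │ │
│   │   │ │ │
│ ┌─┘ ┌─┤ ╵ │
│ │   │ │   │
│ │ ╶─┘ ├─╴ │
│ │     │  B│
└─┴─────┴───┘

Counting the maze dimensions:
Rows (vertical): 8
Columns (horizontal): 6
Dimensions: 8 × 6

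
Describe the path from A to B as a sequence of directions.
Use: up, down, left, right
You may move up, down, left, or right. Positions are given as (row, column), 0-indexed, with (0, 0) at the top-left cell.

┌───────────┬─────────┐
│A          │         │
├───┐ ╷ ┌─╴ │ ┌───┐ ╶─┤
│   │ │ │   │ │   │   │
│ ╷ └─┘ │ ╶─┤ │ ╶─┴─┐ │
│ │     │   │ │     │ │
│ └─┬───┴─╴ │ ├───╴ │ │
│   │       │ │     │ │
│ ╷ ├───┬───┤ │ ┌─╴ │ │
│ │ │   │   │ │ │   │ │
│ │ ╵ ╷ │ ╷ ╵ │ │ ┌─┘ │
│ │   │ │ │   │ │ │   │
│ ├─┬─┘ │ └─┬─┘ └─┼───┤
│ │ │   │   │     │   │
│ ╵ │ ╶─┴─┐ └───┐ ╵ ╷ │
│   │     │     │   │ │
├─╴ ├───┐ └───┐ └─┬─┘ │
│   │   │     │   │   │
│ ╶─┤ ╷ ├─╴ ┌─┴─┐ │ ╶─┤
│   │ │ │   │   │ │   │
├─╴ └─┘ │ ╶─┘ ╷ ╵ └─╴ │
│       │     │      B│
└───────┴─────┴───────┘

Finding the path and converting it to directions:
Path through cells: (0,0) → (0,1) → (0,2) → (0,3) → (1,3) → (2,3) → (2,2) → (2,1) → (1,1) → (1,0) → (2,0) → (3,0) → (3,1) → (4,1) → (5,1) → (5,2) → (4,2) → (4,3) → (5,3) → (6,3) → (6,2) → (7,2) → (7,3) → (7,4) → (8,4) → (8,5) → (9,5) → (9,4) → (10,4) → (10,5) → (10,6) → (9,6) → (9,7) → (10,7) → (10,8) → (10,9) → (10,10)
Directions: right, right, right, down, down, left, left, up, left, down, down, right, down, down, right, up, right, down, down, left, down, right, right, down, right, down, left, down, right, right, up, right, down, right, right, right

Solution:

┌───────────┬─────────┐
│A → → ↓    │         │
├───┐ ╷ ┌─╴ │ ┌───┐ ╶─┤
│↓ ↰│ │↓│   │ │   │   │
│ ╷ └─┘ │ ╶─┤ │ ╶─┴─┐ │
│↓│↑ ← ↲│   │ │     │ │
│ └─┬───┴─╴ │ ├───╴ │ │
│↳ ↓│       │ │     │ │
│ ╷ ├───┬───┤ │ ┌─╴ │ │
│ │↓│↱ ↓│   │ │ │   │ │
│ │ ╵ ╷ │ ╷ ╵ │ │ ┌─┘ │
│ │↳ ↑│↓│ │   │ │ │   │
│ ├─┬─┘ │ └─┬─┘ └─┼───┤
│ │ │↓ ↲│   │     │   │
│ ╵ │ ╶─┴─┐ └───┐ ╵ ╷ │
│   │↳ → ↓│     │   │ │
├─╴ ├───┐ └───┐ └─┬─┘ │
│   │   │↳ ↓  │   │   │
│ ╶─┤ ╷ ├─╴ ┌─┴─┐ │ ╶─┤
│   │ │ │↓ ↲│↱ ↓│ │   │
├─╴ └─┘ │ ╶─┘ ╷ ╵ └─╴ │
│       │↳ → ↑│↳ → → B│
└───────┴─────┴───────┘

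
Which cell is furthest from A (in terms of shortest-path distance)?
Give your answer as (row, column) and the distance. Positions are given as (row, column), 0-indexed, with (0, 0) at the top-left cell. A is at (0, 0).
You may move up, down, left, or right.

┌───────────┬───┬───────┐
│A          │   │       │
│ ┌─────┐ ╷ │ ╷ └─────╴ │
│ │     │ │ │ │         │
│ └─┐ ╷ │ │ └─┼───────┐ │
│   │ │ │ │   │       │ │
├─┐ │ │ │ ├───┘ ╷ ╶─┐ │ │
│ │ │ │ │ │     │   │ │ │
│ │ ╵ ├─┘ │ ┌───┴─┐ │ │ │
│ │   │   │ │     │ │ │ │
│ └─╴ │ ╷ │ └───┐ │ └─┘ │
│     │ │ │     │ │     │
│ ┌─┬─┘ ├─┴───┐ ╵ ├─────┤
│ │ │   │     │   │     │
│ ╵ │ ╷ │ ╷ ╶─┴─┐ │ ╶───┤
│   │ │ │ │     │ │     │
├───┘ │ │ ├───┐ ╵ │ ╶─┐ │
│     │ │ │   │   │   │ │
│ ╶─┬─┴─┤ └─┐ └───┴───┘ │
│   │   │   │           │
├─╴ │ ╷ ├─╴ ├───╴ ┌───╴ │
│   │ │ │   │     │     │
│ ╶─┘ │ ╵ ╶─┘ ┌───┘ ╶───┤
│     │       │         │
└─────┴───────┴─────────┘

Computing BFS distances from A to all cells:
Furthest cell: (1, 6)
Distance: 71 steps

Path from A to the furthest cell:

┌───────────┬───┬───────┐
│A → → → ↓  │↓ ↰│       │
│ ┌─────┐ ╷ │ ╷ └─────╴ │
│ │     │↓│ │B│↑ ← ← ← ↰│
│ └─┐ ╷ │ │ └─┼───────┐ │
│   │ │ │↓│   │↱ ↓    │↑│
├─┐ │ │ │ ├───┘ ╷ ╶─┐ │ │
│ │ │ │ │↓│↱ → ↑│↳ ↓│ │↑│
│ │ ╵ ├─┘ │ ┌───┴─┐ │ │ │
│ │   │↓ ↲│↑│     │↓│ │↑│
│ └─╴ │ ╷ │ └───┐ │ └─┘ │
│     │↓│ │↑ ← ↰│ │↳ → ↑│
│ ┌─┬─┘ ├─┴───┐ ╵ ├─────┤
│ │ │↓ ↲│↱ ↓  │↑ ↰│     │
│ ╵ │ ╷ │ ╷ ╶─┴─┐ │ ╶───┤
│   │↓│ │↑│↳ → ↓│↑│     │
├───┘ │ │ ├───┐ ╵ │ ╶─┐ │
│↓ ← ↲│ │↑│   │↳ ↑│   │ │
│ ╶─┬─┴─┤ └─┐ └───┴───┘ │
│↳ ↓│↱ ↓│↑ ↰│           │
├─╴ │ ╷ ├─╴ ├───╴ ┌───╴ │
│↓ ↲│↑│↓│↱ ↑│     │     │
│ ╶─┘ │ ╵ ╶─┘ ┌───┘ ╶───┤
│↳ → ↑│↳ ↑    │         │
└─────┴───────┴─────────┘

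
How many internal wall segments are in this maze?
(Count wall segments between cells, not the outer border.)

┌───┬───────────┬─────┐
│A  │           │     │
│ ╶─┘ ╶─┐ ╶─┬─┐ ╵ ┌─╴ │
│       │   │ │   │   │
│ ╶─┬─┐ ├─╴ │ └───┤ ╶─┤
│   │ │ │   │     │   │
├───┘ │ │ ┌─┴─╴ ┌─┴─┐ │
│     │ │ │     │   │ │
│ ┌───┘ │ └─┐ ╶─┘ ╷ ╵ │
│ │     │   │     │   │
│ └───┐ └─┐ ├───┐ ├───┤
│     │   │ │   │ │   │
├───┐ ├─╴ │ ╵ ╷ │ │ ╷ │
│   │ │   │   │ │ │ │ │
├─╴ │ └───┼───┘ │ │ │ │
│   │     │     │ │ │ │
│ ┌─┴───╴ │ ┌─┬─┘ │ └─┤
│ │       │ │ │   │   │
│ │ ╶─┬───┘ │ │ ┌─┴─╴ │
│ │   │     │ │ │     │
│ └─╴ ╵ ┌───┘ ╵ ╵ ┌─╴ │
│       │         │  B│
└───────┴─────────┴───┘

Counting internal wall segments:
Total internal walls: 100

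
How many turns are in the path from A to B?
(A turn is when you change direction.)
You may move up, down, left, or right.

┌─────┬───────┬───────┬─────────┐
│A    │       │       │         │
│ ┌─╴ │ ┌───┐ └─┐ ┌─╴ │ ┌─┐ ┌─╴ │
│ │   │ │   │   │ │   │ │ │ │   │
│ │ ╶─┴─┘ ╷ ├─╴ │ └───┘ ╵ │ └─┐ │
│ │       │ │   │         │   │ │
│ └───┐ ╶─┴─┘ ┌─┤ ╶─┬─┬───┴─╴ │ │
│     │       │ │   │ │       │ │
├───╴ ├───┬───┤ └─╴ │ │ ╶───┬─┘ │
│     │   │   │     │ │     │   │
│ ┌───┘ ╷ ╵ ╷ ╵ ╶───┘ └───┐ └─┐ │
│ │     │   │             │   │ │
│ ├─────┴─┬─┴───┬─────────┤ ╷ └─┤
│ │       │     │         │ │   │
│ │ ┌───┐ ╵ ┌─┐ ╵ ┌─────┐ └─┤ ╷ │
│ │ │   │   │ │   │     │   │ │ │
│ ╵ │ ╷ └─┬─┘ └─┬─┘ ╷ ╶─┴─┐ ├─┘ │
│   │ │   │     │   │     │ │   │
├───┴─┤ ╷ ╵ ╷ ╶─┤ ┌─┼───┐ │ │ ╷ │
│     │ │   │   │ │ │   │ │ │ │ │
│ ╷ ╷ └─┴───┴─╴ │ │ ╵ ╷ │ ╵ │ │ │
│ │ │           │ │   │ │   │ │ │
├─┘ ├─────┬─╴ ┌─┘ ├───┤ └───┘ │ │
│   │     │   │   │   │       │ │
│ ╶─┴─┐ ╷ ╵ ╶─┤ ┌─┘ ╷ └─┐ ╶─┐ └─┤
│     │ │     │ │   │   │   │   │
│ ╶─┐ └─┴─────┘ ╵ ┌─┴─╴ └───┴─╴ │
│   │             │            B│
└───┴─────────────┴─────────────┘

Directions: down, down, down, right, right, down, left, left, down, down, down, down, right, up, up, right, right, right, down, right, up, right, right, down, right, up, right, right, right, right, down, right, down, down, down, left, up, up, left, left, up, left, down, left, down, down, down, left, down, down, right, up, right, up, right, down, right, down, right, right, right, right
Number of turns: 37

Solution:

┌─────┬───────┬───────┬─────────┐
│A    │       │       │         │
│ ┌─╴ │ ┌───┐ └─┐ ┌─╴ │ ┌─┐ ┌─╴ │
│↓│   │ │   │   │ │   │ │ │ │   │
│ │ ╶─┴─┘ ╷ ├─╴ │ └───┘ ╵ │ └─┐ │
│↓│       │ │   │         │   │ │
│ └───┐ ╶─┴─┘ ┌─┤ ╶─┬─┬───┴─╴ │ │
│↳ → ↓│       │ │   │ │       │ │
├───╴ ├───┬───┤ └─╴ │ │ ╶───┬─┘ │
│↓ ← ↲│   │   │     │ │     │   │
│ ┌───┘ ╷ ╵ ╷ ╵ ╶───┘ └───┐ └─┐ │
│↓│     │   │             │   │ │
│ ├─────┴─┬─┴───┬─────────┤ ╷ └─┤
│↓│↱ → → ↓│↱ → ↓│↱ → → → ↓│ │   │
│ │ ┌───┐ ╵ ┌─┐ ╵ ┌─────┐ └─┤ ╷ │
│↓│↑│   │↳ ↑│ │↳ ↑│↓ ↰  │↳ ↓│ │ │
│ ╵ │ ╷ └─┬─┘ └─┬─┘ ╷ ╶─┴─┐ ├─┘ │
│↳ ↑│ │   │     │↓ ↲│↑ ← ↰│↓│   │
├───┴─┤ ╷ ╵ ╷ ╶─┤ ┌─┼───┐ │ │ ╷ │
│     │ │   │   │↓│ │   │↑│↓│ │ │
│ ╷ ╷ └─┴───┴─╴ │ │ ╵ ╷ │ ╵ │ │ │
│ │ │           │↓│   │ │↑ ↲│ │ │
├─┘ ├─────┬─╴ ┌─┘ ├───┤ └───┘ │ │
│   │     │   │↓ ↲│↱ ↓│       │ │
│ ╶─┴─┐ ╷ ╵ ╶─┤ ┌─┘ ╷ └─┐ ╶─┐ └─┤
│     │ │     │↓│↱ ↑│↳ ↓│   │   │
│ ╶─┐ └─┴─────┘ ╵ ┌─┴─╴ └───┴─╴ │
│   │          ↳ ↑│    ↳ → → → B│
└───┴─────────────┴─────────────┘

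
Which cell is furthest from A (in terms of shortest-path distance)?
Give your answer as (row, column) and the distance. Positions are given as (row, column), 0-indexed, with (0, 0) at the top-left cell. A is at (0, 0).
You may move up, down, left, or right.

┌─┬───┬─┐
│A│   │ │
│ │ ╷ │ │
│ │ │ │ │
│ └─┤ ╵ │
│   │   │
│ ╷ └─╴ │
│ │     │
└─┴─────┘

Computing BFS distances from A to all cells:
Furthest cell: (1, 1)
Distance: 12 steps

Path from A to the furthest cell:

┌─┬───┬─┐
│A│↓ ↰│ │
│ │ ╷ │ │
│↓│B│↑│ │
│ └─┤ ╵ │
│↳ ↓│↑ ↰│
│ ╷ └─╴ │
│ │↳ → ↑│
└─┴─────┘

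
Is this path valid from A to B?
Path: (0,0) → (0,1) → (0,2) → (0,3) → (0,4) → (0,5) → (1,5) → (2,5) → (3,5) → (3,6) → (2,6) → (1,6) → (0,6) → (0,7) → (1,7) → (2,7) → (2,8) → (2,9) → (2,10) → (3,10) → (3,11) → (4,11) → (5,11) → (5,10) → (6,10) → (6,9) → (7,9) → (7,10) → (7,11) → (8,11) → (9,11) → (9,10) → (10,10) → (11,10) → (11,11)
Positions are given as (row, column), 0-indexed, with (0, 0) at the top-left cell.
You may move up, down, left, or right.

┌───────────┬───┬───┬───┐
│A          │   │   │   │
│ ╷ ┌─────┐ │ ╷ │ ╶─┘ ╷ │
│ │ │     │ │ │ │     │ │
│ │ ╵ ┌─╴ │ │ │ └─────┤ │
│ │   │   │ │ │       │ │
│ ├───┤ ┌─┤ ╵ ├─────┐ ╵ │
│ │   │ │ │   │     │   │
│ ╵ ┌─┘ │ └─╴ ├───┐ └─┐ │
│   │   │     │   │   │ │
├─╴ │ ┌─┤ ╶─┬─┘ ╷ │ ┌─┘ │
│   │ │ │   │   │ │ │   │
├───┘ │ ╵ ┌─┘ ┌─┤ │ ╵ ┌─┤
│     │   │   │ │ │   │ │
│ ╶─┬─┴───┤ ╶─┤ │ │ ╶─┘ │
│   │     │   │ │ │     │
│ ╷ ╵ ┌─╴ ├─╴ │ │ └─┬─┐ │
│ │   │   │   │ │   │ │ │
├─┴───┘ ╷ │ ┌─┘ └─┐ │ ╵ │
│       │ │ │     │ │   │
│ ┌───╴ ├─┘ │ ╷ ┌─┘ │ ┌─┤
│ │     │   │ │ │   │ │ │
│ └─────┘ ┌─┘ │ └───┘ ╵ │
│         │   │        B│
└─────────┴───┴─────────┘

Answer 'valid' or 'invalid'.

Checking path validity:
Result: All consecutive moves are passable.

valid

Correct solution:

┌───────────┬───┬───┬───┐
│A → → → → ↓│↱ ↓│   │   │
│ ╷ ┌─────┐ │ ╷ │ ╶─┘ ╷ │
│ │ │     │↓│↑│↓│     │ │
│ │ ╵ ┌─╴ │ │ │ └─────┤ │
│ │   │   │↓│↑│↳ → → ↓│ │
│ ├───┤ ┌─┤ ╵ ├─────┐ ╵ │
│ │   │ │ │↳ ↑│     │↳ ↓│
│ ╵ ┌─┘ │ └─╴ ├───┐ └─┐ │
│   │   │     │   │   │↓│
├─╴ │ ┌─┤ ╶─┬─┘ ╷ │ ┌─┘ │
│   │ │ │   │   │ │ │↓ ↲│
├───┘ │ ╵ ┌─┘ ┌─┤ │ ╵ ┌─┤
│     │   │   │ │ │↓ ↲│ │
│ ╶─┬─┴───┤ ╶─┤ │ │ ╶─┘ │
│   │     │   │ │ │↳ → ↓│
│ ╷ ╵ ┌─╴ ├─╴ │ │ └─┬─┐ │
│ │   │   │   │ │   │ │↓│
├─┴───┘ ╷ │ ┌─┘ └─┐ │ ╵ │
│       │ │ │     │ │↓ ↲│
│ ┌───╴ ├─┘ │ ╷ ┌─┘ │ ┌─┤
│ │     │   │ │ │   │↓│ │
│ └─────┘ ┌─┘ │ └───┘ ╵ │
│         │   │      ↳ B│
└─────────┴───┴─────────┘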